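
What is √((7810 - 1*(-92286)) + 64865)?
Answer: 3*√18329 ≈ 406.15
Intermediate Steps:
√((7810 - 1*(-92286)) + 64865) = √((7810 + 92286) + 64865) = √(100096 + 64865) = √164961 = 3*√18329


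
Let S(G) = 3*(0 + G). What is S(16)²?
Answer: 2304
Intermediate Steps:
S(G) = 3*G
S(16)² = (3*16)² = 48² = 2304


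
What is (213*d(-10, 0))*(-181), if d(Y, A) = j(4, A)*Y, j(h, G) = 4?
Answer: 1542120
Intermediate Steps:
d(Y, A) = 4*Y
(213*d(-10, 0))*(-181) = (213*(4*(-10)))*(-181) = (213*(-40))*(-181) = -8520*(-181) = 1542120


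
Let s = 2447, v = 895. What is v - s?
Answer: -1552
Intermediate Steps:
v - s = 895 - 1*2447 = 895 - 2447 = -1552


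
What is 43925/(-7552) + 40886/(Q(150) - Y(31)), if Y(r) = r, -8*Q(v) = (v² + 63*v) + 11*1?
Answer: -3884948901/243242368 ≈ -15.972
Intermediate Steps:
Q(v) = -11/8 - 63*v/8 - v²/8 (Q(v) = -((v² + 63*v) + 11*1)/8 = -((v² + 63*v) + 11)/8 = -(11 + v² + 63*v)/8 = -11/8 - 63*v/8 - v²/8)
43925/(-7552) + 40886/(Q(150) - Y(31)) = 43925/(-7552) + 40886/((-11/8 - 63/8*150 - ⅛*150²) - 1*31) = 43925*(-1/7552) + 40886/((-11/8 - 4725/4 - ⅛*22500) - 31) = -43925/7552 + 40886/((-11/8 - 4725/4 - 5625/2) - 31) = -43925/7552 + 40886/(-31961/8 - 31) = -43925/7552 + 40886/(-32209/8) = -43925/7552 + 40886*(-8/32209) = -43925/7552 - 327088/32209 = -3884948901/243242368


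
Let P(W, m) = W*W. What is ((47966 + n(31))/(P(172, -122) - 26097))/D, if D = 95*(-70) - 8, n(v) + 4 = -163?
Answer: -47799/23216446 ≈ -0.0020588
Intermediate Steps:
P(W, m) = W²
n(v) = -167 (n(v) = -4 - 163 = -167)
D = -6658 (D = -6650 - 8 = -6658)
((47966 + n(31))/(P(172, -122) - 26097))/D = ((47966 - 167)/(172² - 26097))/(-6658) = (47799/(29584 - 26097))*(-1/6658) = (47799/3487)*(-1/6658) = -47799/23216446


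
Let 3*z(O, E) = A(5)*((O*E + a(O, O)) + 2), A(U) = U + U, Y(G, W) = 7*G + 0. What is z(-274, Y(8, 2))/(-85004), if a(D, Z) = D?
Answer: 39040/63753 ≈ 0.61236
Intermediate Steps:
Y(G, W) = 7*G
A(U) = 2*U
z(O, E) = 20/3 + 10*O/3 + 10*E*O/3 (z(O, E) = ((2*5)*((O*E + O) + 2))/3 = (10*((E*O + O) + 2))/3 = (10*((O + E*O) + 2))/3 = (10*(2 + O + E*O))/3 = (20 + 10*O + 10*E*O)/3 = 20/3 + 10*O/3 + 10*E*O/3)
z(-274, Y(8, 2))/(-85004) = (20/3 + (10/3)*(-274) + (10/3)*(7*8)*(-274))/(-85004) = (20/3 - 2740/3 + (10/3)*56*(-274))*(-1/85004) = (20/3 - 2740/3 - 153440/3)*(-1/85004) = -156160/3*(-1/85004) = 39040/63753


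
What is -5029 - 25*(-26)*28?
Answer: 13171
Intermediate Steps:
-5029 - 25*(-26)*28 = -5029 + 650*28 = -5029 + 18200 = 13171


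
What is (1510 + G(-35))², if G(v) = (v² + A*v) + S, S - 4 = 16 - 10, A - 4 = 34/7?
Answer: 5929225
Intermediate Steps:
A = 62/7 (A = 4 + 34/7 = 62/7 ≈ 8.8571)
S = 10 (S = 4 + (16 - 10) = 4 + 6 = 10)
G(v) = 10 + v² + 62*v/7 (G(v) = (v² + 62*v/7) + 10 = 10 + v² + 62*v/7)
(1510 + G(-35))² = (1510 + (10 + (-35)² + (62/7)*(-35)))² = (1510 + (10 + 1225 - 310))² = (1510 + 925)² = 2435² = 5929225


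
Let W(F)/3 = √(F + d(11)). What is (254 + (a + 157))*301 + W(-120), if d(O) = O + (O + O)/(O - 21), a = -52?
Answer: 108059 + 6*I*√695/5 ≈ 1.0806e+5 + 31.635*I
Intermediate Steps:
d(O) = O + 2*O/(-21 + O) (d(O) = O + (2*O)/(-21 + O) = O + 2*O/(-21 + O))
W(F) = 3*√(44/5 + F) (W(F) = 3*√(F + 11*(-19 + 11)/(-21 + 11)) = 3*√(F + 11*(-8)/(-10)) = 3*√(F + 11*(-⅒)*(-8)) = 3*√(F + 44/5) = 3*√(44/5 + F))
(254 + (a + 157))*301 + W(-120) = (254 + (-52 + 157))*301 + 3*√(220 + 25*(-120))/5 = (254 + 105)*301 + 3*√(220 - 3000)/5 = 359*301 + 3*√(-2780)/5 = 108059 + 3*(2*I*√695)/5 = 108059 + 6*I*√695/5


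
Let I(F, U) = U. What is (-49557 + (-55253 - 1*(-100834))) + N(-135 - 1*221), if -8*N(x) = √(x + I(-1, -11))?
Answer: -3976 - I*√367/8 ≈ -3976.0 - 2.3947*I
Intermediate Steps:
N(x) = -√(-11 + x)/8 (N(x) = -√(x - 11)/8 = -√(-11 + x)/8)
(-49557 + (-55253 - 1*(-100834))) + N(-135 - 1*221) = (-49557 + (-55253 - 1*(-100834))) - √(-11 + (-135 - 1*221))/8 = (-49557 + (-55253 + 100834)) - √(-11 + (-135 - 221))/8 = (-49557 + 45581) - √(-11 - 356)/8 = -3976 - I*√367/8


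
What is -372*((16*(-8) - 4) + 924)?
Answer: -294624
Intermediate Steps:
-372*((16*(-8) - 4) + 924) = -372*((-128 - 4) + 924) = -372*(-132 + 924) = -372*792 = -294624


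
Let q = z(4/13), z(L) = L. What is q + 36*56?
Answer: 26212/13 ≈ 2016.3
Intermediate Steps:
q = 4/13 ≈ 0.30769
q + 36*56 = 4/13 + 36*56 = 4/13 + 2016 = 26212/13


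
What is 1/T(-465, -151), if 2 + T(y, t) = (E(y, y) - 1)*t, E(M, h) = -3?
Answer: 1/602 ≈ 0.0016611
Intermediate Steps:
T(y, t) = -2 - 4*t (T(y, t) = -2 + (-3 - 1)*t = -2 - 4*t)
1/T(-465, -151) = 1/(-2 - 4*(-151)) = 1/(-2 + 604) = 1/602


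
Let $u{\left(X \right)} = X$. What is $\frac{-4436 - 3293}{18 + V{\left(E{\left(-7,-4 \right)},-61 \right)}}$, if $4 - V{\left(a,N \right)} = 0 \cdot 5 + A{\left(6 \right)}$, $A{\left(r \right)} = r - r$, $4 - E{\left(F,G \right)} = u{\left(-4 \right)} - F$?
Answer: $- \frac{7729}{22} \approx -351.32$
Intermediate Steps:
$E{\left(F,G \right)} = 8 + F$ ($E{\left(F,G \right)} = 4 - \left(-4 - F\right) = 4 + \left(4 + F\right) = 8 + F$)
$A{\left(r \right)} = 0$
$V{\left(a,N \right)} = 4$ ($V{\left(a,N \right)} = 4 - \left(0 \cdot 5 + 0\right) = 4 - \left(0 + 0\right) = 4 - 0 = 4 + 0 = 4$)
$\frac{-4436 - 3293}{18 + V{\left(E{\left(-7,-4 \right)},-61 \right)}} = \frac{-4436 - 3293}{18 + 4} = - \frac{7729}{22}$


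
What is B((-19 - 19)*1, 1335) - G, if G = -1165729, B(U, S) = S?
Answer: 1167064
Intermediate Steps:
B((-19 - 19)*1, 1335) - G = 1335 - 1*(-1165729) = 1335 + 1165729 = 1167064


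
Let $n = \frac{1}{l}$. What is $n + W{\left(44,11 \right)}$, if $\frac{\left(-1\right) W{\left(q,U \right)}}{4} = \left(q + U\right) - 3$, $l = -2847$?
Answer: $- \frac{592177}{2847} \approx -208.0$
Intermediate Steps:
$W{\left(q,U \right)} = 12 - 4 U - 4 q$ ($W{\left(q,U \right)} = - 4 \left(\left(q + U\right) - 3\right) = - 4 \left(\left(U + q\right) - 3\right) = - 4 \left(-3 + U + q\right) = 12 - 4 U - 4 q$)
$n = - \frac{1}{2847}$ ($n = \frac{1}{-2847} = - \frac{1}{2847} \approx -0.00035125$)
$n + W{\left(44,11 \right)} = - \frac{1}{2847} - 208 = - \frac{592177}{2847}$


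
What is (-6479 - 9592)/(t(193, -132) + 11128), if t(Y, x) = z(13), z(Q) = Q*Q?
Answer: -1461/1027 ≈ -1.4226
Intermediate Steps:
z(Q) = Q²
t(Y, x) = 169 (t(Y, x) = 13² = 169)
(-6479 - 9592)/(t(193, -132) + 11128) = (-6479 - 9592)/(169 + 11128) = -16071/11297 = -16071*1/11297 = -1461/1027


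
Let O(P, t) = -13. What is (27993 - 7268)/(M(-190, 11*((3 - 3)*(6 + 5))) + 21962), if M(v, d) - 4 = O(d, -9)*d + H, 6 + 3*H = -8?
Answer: 62175/65884 ≈ 0.94370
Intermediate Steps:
H = -14/3 (H = -2 + (⅓)*(-8) = -2 - 8/3 = -14/3 ≈ -4.6667)
M(v, d) = -⅔ - 13*d (M(v, d) = 4 + (-13*d - 14/3) = 4 + (-14/3 - 13*d) = -⅔ - 13*d)
(27993 - 7268)/(M(-190, 11*((3 - 3)*(6 + 5))) + 21962) = (27993 - 7268)/((-⅔ - 143*(3 - 3)*(6 + 5)) + 21962) = 20725/((-⅔ - 143*0*11) + 21962) = 20725/((-⅔ - 143*0) + 21962) = 20725/((-⅔ - 13*0) + 21962) = 20725/((-⅔ + 0) + 21962) = 20725/(-⅔ + 21962) = 20725/(65884/3) = 20725*(3/65884) = 62175/65884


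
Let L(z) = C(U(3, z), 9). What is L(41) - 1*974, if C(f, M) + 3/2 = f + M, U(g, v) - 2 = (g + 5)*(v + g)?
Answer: -1225/2 ≈ -612.50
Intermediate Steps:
U(g, v) = 2 + (5 + g)*(g + v) (U(g, v) = 2 + (g + 5)*(v + g) = 2 + (5 + g)*(g + v))
C(f, M) = -3/2 + M + f (C(f, M) = -3/2 + (f + M) = -3/2 + (M + f) = -3/2 + M + f)
L(z) = 67/2 + 8*z (L(z) = -3/2 + 9 + (2 + 3**2 + 5*3 + 5*z + 3*z) = -3/2 + 9 + (2 + 9 + 15 + 5*z + 3*z) = -3/2 + 9 + (26 + 8*z) = 67/2 + 8*z)
L(41) - 1*974 = (67/2 + 8*41) - 1*974 = (67/2 + 328) - 974 = 723/2 - 974 = -1225/2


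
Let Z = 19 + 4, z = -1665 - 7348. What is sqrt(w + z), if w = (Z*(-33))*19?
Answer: I*sqrt(23434) ≈ 153.08*I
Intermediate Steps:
z = -9013
Z = 23
w = -14421 (w = (23*(-33))*19 = -759*19 = -14421)
sqrt(w + z) = sqrt(-14421 - 9013) = sqrt(-23434) = I*sqrt(23434)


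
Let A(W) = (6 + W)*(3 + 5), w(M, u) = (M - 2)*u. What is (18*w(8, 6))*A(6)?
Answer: 62208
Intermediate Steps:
w(M, u) = u*(-2 + M) (w(M, u) = (-2 + M)*u = u*(-2 + M))
A(W) = 48 + 8*W (A(W) = (6 + W)*8 = 48 + 8*W)
(18*w(8, 6))*A(6) = (18*(6*(-2 + 8)))*(48 + 8*6) = (18*(6*6))*(48 + 48) = (18*36)*96 = 648*96 = 62208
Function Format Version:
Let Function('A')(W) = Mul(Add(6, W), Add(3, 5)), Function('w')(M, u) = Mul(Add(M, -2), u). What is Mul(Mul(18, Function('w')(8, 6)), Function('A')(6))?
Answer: 62208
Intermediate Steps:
Function('w')(M, u) = Mul(u, Add(-2, M)) (Function('w')(M, u) = Mul(Add(-2, M), u) = Mul(u, Add(-2, M)))
Function('A')(W) = Add(48, Mul(8, W)) (Function('A')(W) = Mul(Add(6, W), 8) = Add(48, Mul(8, W)))
Mul(Mul(18, Function('w')(8, 6)), Function('A')(6)) = Mul(Mul(18, Mul(6, Add(-2, 8))), Add(48, Mul(8, 6))) = Mul(Mul(18, Mul(6, 6)), Add(48, 48)) = Mul(Mul(18, 36), 96) = Mul(648, 96) = 62208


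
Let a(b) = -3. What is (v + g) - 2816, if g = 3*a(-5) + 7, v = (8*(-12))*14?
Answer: -4162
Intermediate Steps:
v = -1344 (v = -96*14 = -1344)
g = -2 (g = 3*(-3) + 7 = -9 + 7 = -2)
(v + g) - 2816 = (-1344 - 2) - 2816 = -1346 - 2816 = -4162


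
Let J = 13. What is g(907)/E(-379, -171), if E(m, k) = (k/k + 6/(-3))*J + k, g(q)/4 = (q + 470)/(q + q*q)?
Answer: -1377/37883576 ≈ -3.6348e-5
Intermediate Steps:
g(q) = 4*(470 + q)/(q + q²) (g(q) = 4*((q + 470)/(q + q*q)) = 4*((470 + q)/(q + q²)) = 4*(470 + q)/(q + q²))
E(m, k) = -13 + k (E(m, k) = (k/k + 6/(-3))*13 + k = (1 + 6*(-⅓))*13 + k = (1 - 2)*13 + k = -1*13 + k = -13 + k)
g(907)/E(-379, -171) = (4*(470 + 907)/(907*(1 + 907)))/(-13 - 171) = (4*(1/907)*1377/908)/(-184) = (4*(1/907)*(1/908)*1377)*(-1/184) = (1377/205889)*(-1/184) = -1377/37883576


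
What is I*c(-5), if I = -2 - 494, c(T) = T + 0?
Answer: 2480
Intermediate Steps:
c(T) = T
I = -496
I*c(-5) = -496*(-5) = 2480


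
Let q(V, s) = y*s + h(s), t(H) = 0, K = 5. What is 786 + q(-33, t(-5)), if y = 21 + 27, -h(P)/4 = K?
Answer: 766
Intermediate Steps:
h(P) = -20 (h(P) = -4*5 = -20)
y = 48
q(V, s) = -20 + 48*s (q(V, s) = 48*s - 20 = -20 + 48*s)
786 + q(-33, t(-5)) = 786 + (-20 + 48*0) = 786 + (-20 + 0) = 786 - 20 = 766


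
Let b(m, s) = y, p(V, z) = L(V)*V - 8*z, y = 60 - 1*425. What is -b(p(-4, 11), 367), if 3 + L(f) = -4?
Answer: 365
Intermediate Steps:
L(f) = -7 (L(f) = -3 - 4 = -7)
y = -365 (y = 60 - 425 = -365)
p(V, z) = -8*z - 7*V (p(V, z) = -7*V - 8*z = -8*z - 7*V)
b(m, s) = -365
-b(p(-4, 11), 367) = -1*(-365) = 365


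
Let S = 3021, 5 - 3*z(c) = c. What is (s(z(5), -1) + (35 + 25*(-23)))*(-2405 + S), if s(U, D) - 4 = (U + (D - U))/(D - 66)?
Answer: -22121176/67 ≈ -3.3017e+5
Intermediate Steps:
z(c) = 5/3 - c/3
s(U, D) = 4 + D/(-66 + D) (s(U, D) = 4 + (U + (D - U))/(D - 66) = 4 + D/(-66 + D))
(s(z(5), -1) + (35 + 25*(-23)))*(-2405 + S) = ((-264 + 5*(-1))/(-66 - 1) + (35 + 25*(-23)))*(-2405 + 3021) = ((-264 - 5)/(-67) + (35 - 575))*616 = (-1/67*(-269) - 540)*616 = (269/67 - 540)*616 = -35911/67*616 = -22121176/67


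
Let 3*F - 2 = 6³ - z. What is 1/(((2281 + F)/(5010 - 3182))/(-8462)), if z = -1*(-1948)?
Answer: -46405608/5113 ≈ -9076.0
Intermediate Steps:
z = 1948
F = -1730/3 (F = ⅔ + (6³ - 1*1948)/3 = ⅔ + (216 - 1948)/3 = ⅔ + (⅓)*(-1732) = ⅔ - 1732/3 = -1730/3 ≈ -576.67)
1/(((2281 + F)/(5010 - 3182))/(-8462)) = 1/(((2281 - 1730/3)/(5010 - 3182))/(-8462)) = 1/(((5113/3)/1828)*(-1/8462)) = 1/(((5113/3)*(1/1828))*(-1/8462)) = 1/((5113/5484)*(-1/8462)) = 1/(-5113/46405608) = -46405608/5113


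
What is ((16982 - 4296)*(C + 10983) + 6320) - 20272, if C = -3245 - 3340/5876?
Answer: 144172221394/1469 ≈ 9.8143e+7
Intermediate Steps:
C = -4767740/1469 (C = -3245 - 3340/5876 = -3245 - 1*835/1469 = -3245 - 835/1469 = -4767740/1469 ≈ -3245.6)
((16982 - 4296)*(C + 10983) + 6320) - 20272 = ((16982 - 4296)*(-4767740/1469 + 10983) + 6320) - 20272 = (12686*(11366287/1469) + 6320) - 20272 = (144192716882/1469 + 6320) - 20272 = 144202000962/1469 - 20272 = 144172221394/1469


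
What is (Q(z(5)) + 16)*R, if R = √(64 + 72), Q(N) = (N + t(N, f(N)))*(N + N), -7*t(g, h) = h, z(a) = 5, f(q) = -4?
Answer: 1004*√34/7 ≈ 836.33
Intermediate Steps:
t(g, h) = -h/7
Q(N) = 2*N*(4/7 + N) (Q(N) = (N - ⅐*(-4))*(N + N) = (N + 4/7)*(2*N) = (4/7 + N)*(2*N) = 2*N*(4/7 + N))
R = 2*√34 (R = √136 = 2*√34 ≈ 11.662)
(Q(z(5)) + 16)*R = ((2/7)*5*(4 + 7*5) + 16)*(2*√34) = ((2/7)*5*(4 + 35) + 16)*(2*√34) = ((2/7)*5*39 + 16)*(2*√34) = (390/7 + 16)*(2*√34) = 502*(2*√34)/7 = 1004*√34/7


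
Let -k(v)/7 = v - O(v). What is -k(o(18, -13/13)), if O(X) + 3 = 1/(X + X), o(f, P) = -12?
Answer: -1505/24 ≈ -62.708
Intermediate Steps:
O(X) = -3 + 1/(2*X) (O(X) = -3 + 1/(X + X) = -3 + 1/(2*X))
k(v) = -21 - 7*v + 7/(2*v) (k(v) = -7*(v - (-3 + 1/(2*v))) = -7*(v + (3 - 1/(2*v))) = -7*(3 + v - 1/(2*v)) = -21 - 7*v + 7/(2*v))
-k(o(18, -13/13)) = -(-21 - 7*(-12) + (7/2)/(-12)) = -(-21 + 84 + (7/2)*(-1/12)) = -(-21 + 84 - 7/24) = -1*1505/24 = -1505/24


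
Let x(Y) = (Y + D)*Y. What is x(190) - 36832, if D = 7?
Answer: 598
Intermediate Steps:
x(Y) = Y*(7 + Y) (x(Y) = (Y + 7)*Y = (7 + Y)*Y = Y*(7 + Y))
x(190) - 36832 = 190*(7 + 190) - 36832 = 190*197 - 36832 = 37430 - 36832 = 598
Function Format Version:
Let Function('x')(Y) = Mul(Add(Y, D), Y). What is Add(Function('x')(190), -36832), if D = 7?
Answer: 598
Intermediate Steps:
Function('x')(Y) = Mul(Y, Add(7, Y)) (Function('x')(Y) = Mul(Add(Y, 7), Y) = Mul(Add(7, Y), Y) = Mul(Y, Add(7, Y)))
Add(Function('x')(190), -36832) = Add(Mul(190, Add(7, 190)), -36832) = Add(Mul(190, 197), -36832) = Add(37430, -36832) = 598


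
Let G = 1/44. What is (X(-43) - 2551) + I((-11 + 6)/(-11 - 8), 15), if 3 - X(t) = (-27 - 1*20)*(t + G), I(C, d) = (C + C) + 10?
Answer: -3809991/836 ≈ -4557.4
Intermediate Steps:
G = 1/44 ≈ 0.022727
I(C, d) = 10 + 2*C (I(C, d) = 2*C + 10 = 10 + 2*C)
X(t) = 179/44 + 47*t (X(t) = 3 - (-27 - 1*20)*(t + 1/44) = 3 - (-27 - 20)*(1/44 + t) = 3 - (-47)*(1/44 + t) = 3 - (-47/44 - 47*t) = 3 + (47/44 + 47*t) = 179/44 + 47*t)
(X(-43) - 2551) + I((-11 + 6)/(-11 - 8), 15) = ((179/44 + 47*(-43)) - 2551) + (10 + 2*((-11 + 6)/(-11 - 8))) = ((179/44 - 2021) - 2551) + (10 + 2*(-5/(-19))) = (-88745/44 - 2551) + (10 + 2*(-5*(-1/19))) = -200989/44 + (10 + 2*(5/19)) = -200989/44 + (10 + 10/19) = -200989/44 + 200/19 = -3809991/836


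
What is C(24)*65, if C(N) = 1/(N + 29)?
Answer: 65/53 ≈ 1.2264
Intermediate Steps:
C(N) = 1/(29 + N)
C(24)*65 = 65/(29 + 24) = 65/53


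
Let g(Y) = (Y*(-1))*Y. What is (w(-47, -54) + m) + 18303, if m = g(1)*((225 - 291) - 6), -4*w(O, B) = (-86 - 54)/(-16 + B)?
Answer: 36749/2 ≈ 18375.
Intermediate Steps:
g(Y) = -Y² (g(Y) = (-Y)*Y = -Y²)
w(O, B) = 35/(-16 + B) (w(O, B) = -(-86 - 54)/(4*(-16 + B)) = -(-35)/(-16 + B) = 35/(-16 + B))
m = 72 (m = (-1*1²)*((225 - 291) - 6) = (-1*1)*(-66 - 6) = -1*(-72) = 72)
(w(-47, -54) + m) + 18303 = (35/(-16 - 54) + 72) + 18303 = (35/(-70) + 72) + 18303 = (35*(-1/70) + 72) + 18303 = (-½ + 72) + 18303 = 143/2 + 18303 = 36749/2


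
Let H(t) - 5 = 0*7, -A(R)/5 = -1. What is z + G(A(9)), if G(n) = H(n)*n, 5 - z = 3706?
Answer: -3676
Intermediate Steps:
z = -3701 (z = 5 - 1*3706 = 5 - 3706 = -3701)
A(R) = 5 (A(R) = -5*(-1) = 5)
H(t) = 5 (H(t) = 5 + 0*7 = 5 + 0 = 5)
G(n) = 5*n
z + G(A(9)) = -3701 + 5*5 = -3701 + 25 = -3676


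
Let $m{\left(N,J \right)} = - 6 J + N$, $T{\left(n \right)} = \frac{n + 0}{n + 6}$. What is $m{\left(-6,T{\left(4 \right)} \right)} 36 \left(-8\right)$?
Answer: $\frac{12096}{5} \approx 2419.2$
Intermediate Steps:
$T{\left(n \right)} = \frac{n}{6 + n}$
$m{\left(N,J \right)} = N - 6 J$
$m{\left(-6,T{\left(4 \right)} \right)} 36 \left(-8\right) = \left(-6 - 6 \frac{4}{6 + 4}\right) 36 \left(-8\right) = \left(-6 - 6 \cdot \frac{4}{10}\right) 36 \left(-8\right) = \left(-6 - 6 \cdot 4 \cdot \frac{1}{10}\right) 36 \left(-8\right) = \left(-6 - \frac{12}{5}\right) 36 \left(-8\right) = \left(- \frac{42}{5}\right) 36 \left(-8\right) = \left(- \frac{1512}{5}\right) \left(-8\right) = \frac{12096}{5}$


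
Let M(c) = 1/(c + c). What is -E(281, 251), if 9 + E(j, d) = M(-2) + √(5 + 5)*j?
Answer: 37/4 - 281*√10 ≈ -879.35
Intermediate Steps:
M(c) = 1/(2*c)
E(j, d) = -37/4 + j*√10 (E(j, d) = -9 + ((½)/(-2) + √(5 + 5)*j) = -9 + ((½)*(-½) + √10*j) = -9 + (-¼ + j*√10) = -37/4 + j*√10)
-E(281, 251) = -(-37/4 + 281*√10) = 37/4 - 281*√10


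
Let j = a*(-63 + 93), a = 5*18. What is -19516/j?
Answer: -4879/675 ≈ -7.2281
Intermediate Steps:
a = 90
j = 2700 (j = 90*(-63 + 93) = 90*30 = 2700)
-19516/j = -19516/2700 = -19516*1/2700 = -4879/675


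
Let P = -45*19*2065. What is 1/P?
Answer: -1/1765575 ≈ -5.6639e-7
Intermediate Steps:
P = -1765575 (P = -855*2065 = -1765575)
1/P = 1/(-1765575) = -1/1765575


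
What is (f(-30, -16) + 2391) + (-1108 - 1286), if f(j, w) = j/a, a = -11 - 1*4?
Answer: -1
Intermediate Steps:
a = -15 (a = -11 - 4 = -15)
f(j, w) = -j/15 (f(j, w) = j/(-15) = j*(-1/15) = -j/15)
(f(-30, -16) + 2391) + (-1108 - 1286) = (-1/15*(-30) + 2391) + (-1108 - 1286) = (2 + 2391) - 2394 = 2393 - 2394 = -1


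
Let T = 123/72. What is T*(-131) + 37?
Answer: -4483/24 ≈ -186.79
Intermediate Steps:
T = 41/24 (T = 123*(1/72) = 41/24 ≈ 1.7083)
T*(-131) + 37 = (41/24)*(-131) + 37 = -5371/24 + 37 = -4483/24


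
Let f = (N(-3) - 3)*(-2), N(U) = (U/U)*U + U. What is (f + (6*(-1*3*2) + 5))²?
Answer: 169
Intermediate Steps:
N(U) = 2*U (N(U) = 1*U + U = U + U = 2*U)
f = 18 (f = (2*(-3) - 3)*(-2) = (-6 - 3)*(-2) = -9*(-2) = 18)
(f + (6*(-1*3*2) + 5))² = (18 + (6*(-1*3*2) + 5))² = (18 + (6*(-3*2) + 5))² = (18 + (6*(-6) + 5))² = (18 + (-36 + 5))² = (18 - 31)² = (-13)² = 169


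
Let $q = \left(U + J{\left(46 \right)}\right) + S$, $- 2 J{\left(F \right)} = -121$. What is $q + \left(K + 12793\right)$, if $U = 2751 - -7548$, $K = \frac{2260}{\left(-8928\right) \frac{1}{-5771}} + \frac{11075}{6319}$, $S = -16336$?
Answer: $\frac{116768516117}{14104008} \approx 8279.1$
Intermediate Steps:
$J{\left(F \right)} = \frac{121}{2}$ ($J{\left(F \right)} = \left(- \frac{1}{2}\right) \left(-121\right) = \frac{121}{2}$)
$K = \frac{20628545585}{14104008}$ ($K = \frac{2260}{\left(-8928\right) \left(- \frac{1}{5771}\right)} + 11075 \cdot \frac{1}{6319} = \frac{2260}{\frac{8928}{5771}} + \frac{11075}{6319} = 2260 \cdot \frac{5771}{8928} + \frac{11075}{6319} = \frac{3260615}{2232} + \frac{11075}{6319} = \frac{20628545585}{14104008} \approx 1462.6$)
$U = 10299$ ($U = 2751 + 7548 = 10299$)
$q = - \frac{11953}{2}$ ($q = \left(10299 + \frac{121}{2}\right) - 16336 = \frac{20719}{2} - 16336 = - \frac{11953}{2} \approx -5976.5$)
$q + \left(K + 12793\right) = - \frac{11953}{2} + \left(\frac{20628545585}{14104008} + 12793\right) = - \frac{11953}{2} + \frac{201061119929}{14104008} = \frac{116768516117}{14104008}$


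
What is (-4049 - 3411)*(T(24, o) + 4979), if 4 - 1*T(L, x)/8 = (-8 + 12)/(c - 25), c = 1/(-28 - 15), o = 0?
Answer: -10058340380/269 ≈ -3.7392e+7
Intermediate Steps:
c = -1/43 (c = 1/(-43) = -1/43 ≈ -0.023256)
T(L, x) = 8952/269 (T(L, x) = 32 - 8*(-8 + 12)/(-1/43 - 25) = 32 - 32/(-1076/43) = 32 - 32*(-43)/1076 = 32 - 8*(-43/269) = 32 + 344/269 = 8952/269)
(-4049 - 3411)*(T(24, o) + 4979) = (-4049 - 3411)*(8952/269 + 4979) = -7460*1348303/269 = -10058340380/269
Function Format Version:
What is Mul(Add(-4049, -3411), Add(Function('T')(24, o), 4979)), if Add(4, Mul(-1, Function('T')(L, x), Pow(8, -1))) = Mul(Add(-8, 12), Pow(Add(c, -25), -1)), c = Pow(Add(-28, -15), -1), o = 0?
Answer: Rational(-10058340380, 269) ≈ -3.7392e+7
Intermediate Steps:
c = Rational(-1, 43) (c = Pow(-43, -1) = Rational(-1, 43) ≈ -0.023256)
Function('T')(L, x) = Rational(8952, 269) (Function('T')(L, x) = Add(32, Mul(-8, Mul(Add(-8, 12), Pow(Add(Rational(-1, 43), -25), -1)))) = Add(32, Mul(-8, Mul(4, Pow(Rational(-1076, 43), -1)))) = Add(32, Mul(-8, Mul(4, Rational(-43, 1076)))) = Add(32, Mul(-8, Rational(-43, 269))) = Add(32, Rational(344, 269)) = Rational(8952, 269))
Mul(Add(-4049, -3411), Add(Function('T')(24, o), 4979)) = Mul(Add(-4049, -3411), Add(Rational(8952, 269), 4979)) = Mul(-7460, Rational(1348303, 269)) = Rational(-10058340380, 269)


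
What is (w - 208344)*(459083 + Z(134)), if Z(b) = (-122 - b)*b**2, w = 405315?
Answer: -814997649063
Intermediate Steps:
Z(b) = b**2*(-122 - b)
(w - 208344)*(459083 + Z(134)) = (405315 - 208344)*(459083 + 134**2*(-122 - 1*134)) = 196971*(459083 + 17956*(-122 - 134)) = 196971*(459083 + 17956*(-256)) = 196971*(459083 - 4596736) = 196971*(-4137653) = -814997649063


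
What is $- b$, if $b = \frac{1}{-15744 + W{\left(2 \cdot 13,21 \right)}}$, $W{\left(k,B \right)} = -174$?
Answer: $\frac{1}{15918} \approx 6.2822 \cdot 10^{-5}$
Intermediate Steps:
$b = - \frac{1}{15918}$ ($b = \frac{1}{-15744 - 174} = \frac{1}{-15918} = - \frac{1}{15918} \approx -6.2822 \cdot 10^{-5}$)
$- b = \left(-1\right) \left(- \frac{1}{15918}\right) = \frac{1}{15918}$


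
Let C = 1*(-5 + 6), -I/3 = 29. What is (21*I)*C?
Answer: -1827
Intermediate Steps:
I = -87 (I = -3*29 = -87)
C = 1 (C = 1*1 = 1)
(21*I)*C = (21*(-87))*1 = -1827*1 = -1827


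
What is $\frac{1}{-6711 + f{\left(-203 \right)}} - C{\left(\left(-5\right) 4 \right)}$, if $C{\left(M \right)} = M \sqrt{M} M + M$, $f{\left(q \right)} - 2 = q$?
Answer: $\frac{138239}{6912} - 800 i \sqrt{5} \approx 20.0 - 1788.9 i$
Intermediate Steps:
$f{\left(q \right)} = 2 + q$
$C{\left(M \right)} = M + M^{\frac{5}{2}}$ ($C{\left(M \right)} = M^{\frac{3}{2}} M + M = M^{\frac{5}{2}} + M = M + M^{\frac{5}{2}}$)
$\frac{1}{-6711 + f{\left(-203 \right)}} - C{\left(\left(-5\right) 4 \right)} = \frac{1}{-6711 + \left(2 - 203\right)} - \left(\left(-5\right) 4 + \left(\left(-5\right) 4\right)^{\frac{5}{2}}\right) = \frac{1}{-6711 - 201} - \left(-20 + \left(-20\right)^{\frac{5}{2}}\right) = \frac{1}{-6912} - \left(-20 + 800 i \sqrt{5}\right) = - \frac{1}{6912} + \left(20 - 800 i \sqrt{5}\right) = \frac{138239}{6912} - 800 i \sqrt{5}$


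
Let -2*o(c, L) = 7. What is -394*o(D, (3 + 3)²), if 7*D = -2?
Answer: 1379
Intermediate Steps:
D = -2/7 (D = (⅐)*(-2) = -2/7 ≈ -0.28571)
o(c, L) = -7/2 (o(c, L) = -½*7 = -7/2)
-394*o(D, (3 + 3)²) = -394*(-7/2) = 1379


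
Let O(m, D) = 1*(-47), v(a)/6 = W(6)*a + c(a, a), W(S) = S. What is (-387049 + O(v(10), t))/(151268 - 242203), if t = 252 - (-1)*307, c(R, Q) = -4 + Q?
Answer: 387096/90935 ≈ 4.2568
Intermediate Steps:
t = 559 (t = 252 - 1*(-307) = 252 + 307 = 559)
v(a) = -24 + 42*a (v(a) = 6*(6*a + (-4 + a)) = 6*(-4 + 7*a) = -24 + 42*a)
O(m, D) = -47
(-387049 + O(v(10), t))/(151268 - 242203) = (-387049 - 47)/(151268 - 242203) = -387096/(-90935) = -387096*(-1/90935) = 387096/90935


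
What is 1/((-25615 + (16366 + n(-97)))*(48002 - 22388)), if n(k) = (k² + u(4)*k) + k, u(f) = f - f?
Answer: 1/1613682 ≈ 6.1970e-7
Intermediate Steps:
u(f) = 0
n(k) = k + k² (n(k) = (k² + 0*k) + k = (k² + 0) + k = k² + k = k + k²)
1/((-25615 + (16366 + n(-97)))*(48002 - 22388)) = 1/((-25615 + (16366 - 97*(1 - 97)))*(48002 - 22388)) = 1/((-25615 + (16366 - 97*(-96)))*25614) = 1/((-25615 + (16366 + 9312))*25614) = 1/((-25615 + 25678)*25614) = 1/(63*25614) = 1/1613682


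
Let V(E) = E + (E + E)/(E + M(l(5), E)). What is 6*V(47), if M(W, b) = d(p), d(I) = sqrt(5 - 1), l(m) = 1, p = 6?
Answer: 14382/49 ≈ 293.51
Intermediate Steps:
d(I) = 2 (d(I) = sqrt(4) = 2)
M(W, b) = 2
V(E) = E + 2*E/(2 + E) (V(E) = E + (E + E)/(E + 2) = E + (2*E)/(2 + E) = E + 2*E/(2 + E))
6*V(47) = 6*(47*(4 + 47)/(2 + 47)) = 6*(47*51/49) = 6*(47*(1/49)*51) = 6*(2397/49) = 14382/49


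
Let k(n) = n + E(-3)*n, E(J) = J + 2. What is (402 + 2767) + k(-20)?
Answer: 3169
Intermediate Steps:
E(J) = 2 + J
k(n) = 0 (k(n) = n + (2 - 3)*n = n - n = 0)
(402 + 2767) + k(-20) = (402 + 2767) + 0 = 3169 + 0 = 3169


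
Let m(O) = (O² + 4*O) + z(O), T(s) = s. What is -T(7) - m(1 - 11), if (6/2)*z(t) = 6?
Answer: -69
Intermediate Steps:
z(t) = 2 (z(t) = (⅓)*6 = 2)
m(O) = 2 + O² + 4*O (m(O) = (O² + 4*O) + 2 = 2 + O² + 4*O)
-T(7) - m(1 - 11) = -1*7 - (2 + (1 - 11)² + 4*(1 - 11)) = -7 - (2 + (-10)² + 4*(-10)) = -7 - (2 + 100 - 40) = -7 - 1*62 = -7 - 62 = -69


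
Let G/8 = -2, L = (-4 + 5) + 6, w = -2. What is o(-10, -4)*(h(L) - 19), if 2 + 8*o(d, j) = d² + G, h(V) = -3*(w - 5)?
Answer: 41/2 ≈ 20.500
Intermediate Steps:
L = 7 (L = 1 + 6 = 7)
G = -16 (G = 8*(-2) = -16)
h(V) = 21 (h(V) = -3*(-2 - 5) = -3*(-7) = 21)
o(d, j) = -9/4 + d²/8 (o(d, j) = -¼ + (d² - 16)/8 = -¼ + (-16 + d²)/8 = -¼ + (-2 + d²/8) = -9/4 + d²/8)
o(-10, -4)*(h(L) - 19) = (-9/4 + (⅛)*(-10)²)*(21 - 19) = (-9/4 + (⅛)*100)*2 = (-9/4 + 25/2)*2 = (41/4)*2 = 41/2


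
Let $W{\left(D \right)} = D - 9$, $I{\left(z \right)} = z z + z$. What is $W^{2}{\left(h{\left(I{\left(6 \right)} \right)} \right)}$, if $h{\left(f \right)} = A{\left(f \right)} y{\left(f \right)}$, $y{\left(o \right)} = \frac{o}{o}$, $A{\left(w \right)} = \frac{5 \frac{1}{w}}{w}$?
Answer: $\frac{251888641}{3111696} \approx 80.949$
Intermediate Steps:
$I{\left(z \right)} = z + z^{2}$ ($I{\left(z \right)} = z^{2} + z = z + z^{2}$)
$A{\left(w \right)} = \frac{5}{w^{2}}$
$y{\left(o \right)} = 1$
$h{\left(f \right)} = \frac{5}{f^{2}}$ ($h{\left(f \right)} = \frac{5}{f^{2}} \cdot 1 = \frac{5}{f^{2}}$)
$W{\left(D \right)} = -9 + D$
$W^{2}{\left(h{\left(I{\left(6 \right)} \right)} \right)} = \left(-9 + \frac{5}{36 \left(1 + 6\right)^{2}}\right)^{2} = \left(-9 + \frac{5}{1764}\right)^{2} = \left(- \frac{15871}{1764}\right)^{2} = \frac{251888641}{3111696}$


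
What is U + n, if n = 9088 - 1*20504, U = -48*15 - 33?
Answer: -12169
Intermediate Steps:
U = -753 (U = -720 - 33 = -753)
n = -11416 (n = 9088 - 20504 = -11416)
U + n = -753 - 11416 = -12169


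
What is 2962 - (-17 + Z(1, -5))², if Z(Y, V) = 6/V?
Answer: 65769/25 ≈ 2630.8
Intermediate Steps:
2962 - (-17 + Z(1, -5))² = 2962 - (-17 + 6/(-5))² = 2962 - (-17 + 6*(-⅕))² = 2962 - (-17 - 6/5)² = 2962 - (-91/5)² = 2962 - 1*8281/25 = 2962 - 8281/25 = 65769/25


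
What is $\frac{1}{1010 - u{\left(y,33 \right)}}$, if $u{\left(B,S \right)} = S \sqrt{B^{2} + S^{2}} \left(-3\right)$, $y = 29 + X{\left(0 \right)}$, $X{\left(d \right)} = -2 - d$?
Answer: $- \frac{5}{83159} + \frac{297 \sqrt{202}}{16798118} \approx 0.00019116$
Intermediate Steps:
$y = 27$ ($y = 29 - 2 = 27$)
$u{\left(B,S \right)} = - 3 S \sqrt{B^{2} + S^{2}}$
$\frac{1}{1010 - u{\left(y,33 \right)}} = \frac{1}{1010 - \left(-3\right) 33 \sqrt{27^{2} + 33^{2}}} = \frac{1}{1010 - \left(-3\right) 33 \sqrt{729 + 1089}} = \frac{1}{1010 - \left(-3\right) 33 \sqrt{1818}} = \frac{1}{1010 - \left(-3\right) 33 \cdot 3 \sqrt{202}} = \frac{1}{1010 - - 297 \sqrt{202}} = \frac{1}{1010 + 297 \sqrt{202}}$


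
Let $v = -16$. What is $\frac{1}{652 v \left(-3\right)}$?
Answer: $\frac{1}{31296} \approx 3.1953 \cdot 10^{-5}$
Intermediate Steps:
$\frac{1}{652 v \left(-3\right)} = \frac{1}{652 \left(\left(-16\right) \left(-3\right)\right)} = \frac{1}{652 \cdot 48} = \frac{1}{31296}$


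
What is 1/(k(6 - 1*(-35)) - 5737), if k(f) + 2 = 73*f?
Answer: -1/2746 ≈ -0.00036417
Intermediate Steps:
k(f) = -2 + 73*f
1/(k(6 - 1*(-35)) - 5737) = 1/((-2 + 73*(6 - 1*(-35))) - 5737) = 1/((-2 + 73*(6 + 35)) - 5737) = 1/((-2 + 73*41) - 5737) = 1/((-2 + 2993) - 5737) = 1/(2991 - 5737) = 1/(-2746) = -1/2746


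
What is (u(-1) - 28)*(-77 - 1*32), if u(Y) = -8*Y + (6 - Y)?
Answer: 1417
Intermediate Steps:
u(Y) = 6 - 9*Y
(u(-1) - 28)*(-77 - 1*32) = ((6 - 9*(-1)) - 28)*(-77 - 1*32) = ((6 + 9) - 28)*(-77 - 32) = (15 - 28)*(-109) = -13*(-109) = 1417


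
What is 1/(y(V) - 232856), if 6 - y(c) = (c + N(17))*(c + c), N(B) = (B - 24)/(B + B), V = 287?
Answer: -17/6756987 ≈ -2.5159e-6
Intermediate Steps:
N(B) = (-24 + B)/(2*B) (N(B) = (-24 + B)/((2*B)) = (-24 + B)*(1/(2*B)) = (-24 + B)/(2*B))
y(c) = 6 - 2*c*(-7/34 + c) (y(c) = 6 - (c + (½)*(-24 + 17)/17)*(c + c) = 6 - (c + (½)*(1/17)*(-7))*2*c = 6 - (c - 7/34)*2*c = 6 - (-7/34 + c)*2*c = 6 - 2*c*(-7/34 + c))
1/(y(V) - 232856) = 1/((6 - 2*287² + (7/17)*287) - 232856) = 1/((6 - 2*82369 + 2009/17) - 232856) = 1/((6 - 164738 + 2009/17) - 232856) = 1/(-2798435/17 - 232856) = 1/(-6756987/17) = -17/6756987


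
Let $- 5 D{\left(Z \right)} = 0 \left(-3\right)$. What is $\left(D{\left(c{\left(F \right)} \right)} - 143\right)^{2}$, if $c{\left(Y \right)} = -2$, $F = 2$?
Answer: $20449$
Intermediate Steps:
$D{\left(Z \right)} = 0$ ($D{\left(Z \right)} = - \frac{0 \left(-3\right)}{5} = \left(- \frac{1}{5}\right) 0 = 0$)
$\left(D{\left(c{\left(F \right)} \right)} - 143\right)^{2} = \left(0 - 143\right)^{2} = \left(-143\right)^{2} = 20449$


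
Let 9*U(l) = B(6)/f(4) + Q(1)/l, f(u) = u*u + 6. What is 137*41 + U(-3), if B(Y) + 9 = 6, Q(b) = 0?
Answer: 370721/66 ≈ 5617.0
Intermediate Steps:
f(u) = 6 + u**2 (f(u) = u**2 + 6 = 6 + u**2)
B(Y) = -3 (B(Y) = -9 + 6 = -3)
U(l) = -1/66 (U(l) = (-3/(6 + 4**2) + 0/l)/9 = (-3/(6 + 16) + 0)/9 = (-3/22 + 0)/9 = (1/9)*(-3/22) = -1/66)
137*41 + U(-3) = 137*41 - 1/66 = 5617 - 1/66 = 370721/66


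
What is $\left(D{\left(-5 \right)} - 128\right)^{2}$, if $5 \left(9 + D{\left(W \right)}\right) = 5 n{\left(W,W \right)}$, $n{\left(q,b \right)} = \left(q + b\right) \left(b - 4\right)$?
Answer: $2209$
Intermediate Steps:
$n{\left(q,b \right)} = \left(-4 + b\right) \left(b + q\right)$ ($n{\left(q,b \right)} = \left(b + q\right) \left(-4 + b\right) = \left(-4 + b\right) \left(b + q\right)$)
$D{\left(W \right)} = -9 - 8 W + 2 W^{2}$ ($D{\left(W \right)} = -9 + \frac{5 \left(W^{2} - 4 W - 4 W + W W\right)}{5} = -9 + \frac{5 \left(W^{2} - 4 W - 4 W + W^{2}\right)}{5} = -9 + \frac{5 \left(- 8 W + 2 W^{2}\right)}{5} = -9 + \frac{- 40 W + 10 W^{2}}{5} = -9 + \left(- 8 W + 2 W^{2}\right) = -9 - 8 W + 2 W^{2}$)
$\left(D{\left(-5 \right)} - 128\right)^{2} = \left(\left(-9 - -40 + 2 \left(-5\right)^{2}\right) - 128\right)^{2} = \left(\left(-9 + 40 + 2 \cdot 25\right) - 128\right)^{2} = \left(\left(-9 + 40 + 50\right) - 128\right)^{2} = \left(81 - 128\right)^{2} = \left(-47\right)^{2} = 2209$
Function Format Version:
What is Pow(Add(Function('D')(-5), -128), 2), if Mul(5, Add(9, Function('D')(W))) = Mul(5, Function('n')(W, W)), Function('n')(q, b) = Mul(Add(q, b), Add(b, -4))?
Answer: 2209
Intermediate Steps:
Function('n')(q, b) = Mul(Add(-4, b), Add(b, q)) (Function('n')(q, b) = Mul(Add(b, q), Add(-4, b)) = Mul(Add(-4, b), Add(b, q)))
Function('D')(W) = Add(-9, Mul(-8, W), Mul(2, Pow(W, 2))) (Function('D')(W) = Add(-9, Mul(Rational(1, 5), Mul(5, Add(Pow(W, 2), Mul(-4, W), Mul(-4, W), Mul(W, W))))) = Add(-9, Mul(Rational(1, 5), Mul(5, Add(Pow(W, 2), Mul(-4, W), Mul(-4, W), Pow(W, 2))))) = Add(-9, Mul(Rational(1, 5), Mul(5, Add(Mul(-8, W), Mul(2, Pow(W, 2)))))) = Add(-9, Mul(Rational(1, 5), Add(Mul(-40, W), Mul(10, Pow(W, 2))))) = Add(-9, Add(Mul(-8, W), Mul(2, Pow(W, 2)))) = Add(-9, Mul(-8, W), Mul(2, Pow(W, 2))))
Pow(Add(Function('D')(-5), -128), 2) = Pow(Add(Add(-9, Mul(-8, -5), Mul(2, Pow(-5, 2))), -128), 2) = Pow(Add(Add(-9, 40, Mul(2, 25)), -128), 2) = Pow(Add(Add(-9, 40, 50), -128), 2) = Pow(Add(81, -128), 2) = Pow(-47, 2) = 2209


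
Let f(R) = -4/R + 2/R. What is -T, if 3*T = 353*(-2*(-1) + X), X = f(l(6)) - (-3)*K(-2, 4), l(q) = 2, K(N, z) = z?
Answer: -4589/3 ≈ -1529.7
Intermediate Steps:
f(R) = -2/R
X = 11 (X = -2/2 - (-3)*4 = -2*1/2 - 1*(-12) = -1 + 12 = 11)
T = 4589/3 (T = (353*(-2*(-1) + 11))/3 = (353*(2 + 11))/3 = (353*13)/3 = (1/3)*4589 = 4589/3 ≈ 1529.7)
-T = -1*4589/3 = -4589/3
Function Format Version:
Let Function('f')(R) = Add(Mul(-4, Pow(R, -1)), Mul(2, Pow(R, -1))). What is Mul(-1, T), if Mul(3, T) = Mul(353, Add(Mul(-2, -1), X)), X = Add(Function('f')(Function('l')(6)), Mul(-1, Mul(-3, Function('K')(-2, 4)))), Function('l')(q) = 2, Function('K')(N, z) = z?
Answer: Rational(-4589, 3) ≈ -1529.7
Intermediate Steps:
Function('f')(R) = Mul(-2, Pow(R, -1))
X = 11 (X = Add(Mul(-2, Pow(2, -1)), Mul(-1, Mul(-3, 4))) = Add(Mul(-2, Rational(1, 2)), Mul(-1, -12)) = Add(-1, 12) = 11)
T = Rational(4589, 3) (T = Mul(Rational(1, 3), Mul(353, Add(Mul(-2, -1), 11))) = Mul(Rational(1, 3), Mul(353, Add(2, 11))) = Mul(Rational(1, 3), Mul(353, 13)) = Mul(Rational(1, 3), 4589) = Rational(4589, 3) ≈ 1529.7)
Mul(-1, T) = Mul(-1, Rational(4589, 3)) = Rational(-4589, 3)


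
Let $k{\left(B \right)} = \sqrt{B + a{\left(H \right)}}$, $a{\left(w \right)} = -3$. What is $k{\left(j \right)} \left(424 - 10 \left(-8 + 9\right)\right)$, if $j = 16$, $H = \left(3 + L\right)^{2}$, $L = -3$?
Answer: $414 \sqrt{13} \approx 1492.7$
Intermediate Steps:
$H = 0$ ($H = \left(3 - 3\right)^{2} = 0^{2} = 0$)
$k{\left(B \right)} = \sqrt{-3 + B}$ ($k{\left(B \right)} = \sqrt{B - 3} = \sqrt{-3 + B}$)
$k{\left(j \right)} \left(424 - 10 \left(-8 + 9\right)\right) = \sqrt{-3 + 16} \left(424 - 10 \left(-8 + 9\right)\right) = \sqrt{13} \left(424 - 10\right) = \sqrt{13} \cdot 414 = 414 \sqrt{13}$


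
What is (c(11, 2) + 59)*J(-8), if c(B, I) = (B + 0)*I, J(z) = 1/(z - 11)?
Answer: -81/19 ≈ -4.2632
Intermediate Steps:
J(z) = 1/(-11 + z)
c(B, I) = B*I
(c(11, 2) + 59)*J(-8) = (11*2 + 59)/(-11 - 8) = (22 + 59)/(-19) = 81*(-1/19) = -81/19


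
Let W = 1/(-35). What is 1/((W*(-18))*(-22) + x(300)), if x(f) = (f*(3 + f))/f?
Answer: 35/10209 ≈ 0.0034283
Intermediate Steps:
W = -1/35 ≈ -0.028571
x(f) = 3 + f
1/((W*(-18))*(-22) + x(300)) = 1/(-1/35*(-18)*(-22) + (3 + 300)) = 1/((18/35)*(-22) + 303) = 1/(-396/35 + 303) = 1/(10209/35) = 35/10209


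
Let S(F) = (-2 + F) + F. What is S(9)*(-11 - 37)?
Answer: -768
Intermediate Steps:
S(F) = -2 + 2*F
S(9)*(-11 - 37) = (-2 + 2*9)*(-11 - 37) = (-2 + 18)*(-48) = 16*(-48) = -768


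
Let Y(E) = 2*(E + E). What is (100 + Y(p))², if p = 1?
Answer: 10816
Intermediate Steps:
Y(E) = 4*E (Y(E) = 2*(2*E) = 4*E)
(100 + Y(p))² = (100 + 4*1)² = (100 + 4)² = 104² = 10816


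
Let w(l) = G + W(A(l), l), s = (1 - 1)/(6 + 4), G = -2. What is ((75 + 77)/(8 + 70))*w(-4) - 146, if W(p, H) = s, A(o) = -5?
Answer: -5846/39 ≈ -149.90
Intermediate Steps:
s = 0 (s = 0/10 = 0*(1/10) = 0)
W(p, H) = 0
w(l) = -2 (w(l) = -2 + 0 = -2)
((75 + 77)/(8 + 70))*w(-4) - 146 = ((75 + 77)/(8 + 70))*(-2) - 146 = (152/78)*(-2) - 146 = (152*(1/78))*(-2) - 146 = (76/39)*(-2) - 146 = -152/39 - 146 = -5846/39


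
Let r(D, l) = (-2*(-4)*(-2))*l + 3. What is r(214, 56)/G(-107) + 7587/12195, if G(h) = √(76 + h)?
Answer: 843/1355 + 893*I*√31/31 ≈ 0.62214 + 160.39*I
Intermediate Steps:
r(D, l) = 3 - 16*l (r(D, l) = (8*(-2))*l + 3 = -16*l + 3 = 3 - 16*l)
r(214, 56)/G(-107) + 7587/12195 = (3 - 16*56)/(√(76 - 107)) + 7587/12195 = (3 - 896)/(√(-31)) + 7587*(1/12195) = -893*(-I*√31/31) + 843/1355 = -(-893)*I*√31/31 + 843/1355 = 893*I*√31/31 + 843/1355 = 843/1355 + 893*I*√31/31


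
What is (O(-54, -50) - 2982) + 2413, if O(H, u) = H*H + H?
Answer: 2293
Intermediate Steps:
O(H, u) = H + H² (O(H, u) = H² + H = H + H²)
(O(-54, -50) - 2982) + 2413 = (-54*(1 - 54) - 2982) + 2413 = (-54*(-53) - 2982) + 2413 = (2862 - 2982) + 2413 = -120 + 2413 = 2293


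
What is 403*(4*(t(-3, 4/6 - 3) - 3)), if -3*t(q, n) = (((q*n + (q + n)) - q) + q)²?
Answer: -170872/27 ≈ -6328.6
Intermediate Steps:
t(q, n) = -(n + q + n*q)²/3 (t(q, n) = -(((q*n + (q + n)) - q) + q)²/3 = -(((n*q + (n + q)) - q) + q)²/3 = -(((n + q + n*q) - q) + q)²/3 = -((n + n*q) + q)²/3 = -(n + q + n*q)²/3)
403*(4*(t(-3, 4/6 - 3) - 3)) = 403*(4*(-((4/6 - 3) - 3 + (4/6 - 3)*(-3))²/3 - 3)) = 403*(4*(-((4*(⅙) - 3) - 3 + (4*(⅙) - 3)*(-3))²/3 - 3)) = 403*(4*(-((⅔ - 3) - 3 + (⅔ - 3)*(-3))²/3 - 3)) = 403*(4*(-(-7/3 - 3 - 7/3*(-3))²/3 - 3)) = 403*(4*(-(-7/3 - 3 + 7)²/3 - 3)) = 403*(4*(-(5/3)²/3 - 3)) = 403*(4*(-⅓*25/9 - 3)) = 403*(4*(-25/27 - 3)) = 403*(4*(-106/27)) = 403*(-424/27) = -170872/27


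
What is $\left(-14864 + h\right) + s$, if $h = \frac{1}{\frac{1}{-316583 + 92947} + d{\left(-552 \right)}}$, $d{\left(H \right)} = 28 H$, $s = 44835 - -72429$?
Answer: $\frac{353947444717164}{3456518017} \approx 1.024 \cdot 10^{5}$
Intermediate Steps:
$s = 117264$ ($s = 44835 + 72429 = 117264$)
$h = - \frac{223636}{3456518017}$ ($h = \frac{1}{\frac{1}{-316583 + 92947} + 28 \left(-552\right)} = \frac{1}{\frac{1}{-223636} - 15456} = \frac{1}{- \frac{1}{223636} - 15456} = \frac{1}{- \frac{3456518017}{223636}} = - \frac{223636}{3456518017} \approx -6.47 \cdot 10^{-5}$)
$\left(-14864 + h\right) + s = \left(-14864 - \frac{223636}{3456518017}\right) + 117264 = - \frac{51377684028324}{3456518017} + 117264 = \frac{353947444717164}{3456518017}$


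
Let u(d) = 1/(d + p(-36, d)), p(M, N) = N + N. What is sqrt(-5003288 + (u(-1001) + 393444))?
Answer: I*sqrt(41571614683599)/3003 ≈ 2147.1*I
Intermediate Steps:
p(M, N) = 2*N
u(d) = 1/(3*d) (u(d) = 1/(d + 2*d) = 1/(3*d))
sqrt(-5003288 + (u(-1001) + 393444)) = sqrt(-5003288 + ((1/3)/(-1001) + 393444)) = sqrt(-5003288 + ((1/3)*(-1/1001) + 393444)) = sqrt(-5003288 + (-1/3003 + 393444)) = sqrt(-5003288 + 1181512331/3003) = sqrt(-13843361533/3003) = I*sqrt(41571614683599)/3003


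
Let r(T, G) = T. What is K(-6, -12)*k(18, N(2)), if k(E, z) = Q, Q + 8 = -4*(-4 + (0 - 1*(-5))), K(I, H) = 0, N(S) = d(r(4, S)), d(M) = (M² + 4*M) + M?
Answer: 0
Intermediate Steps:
d(M) = M² + 5*M
N(S) = 36 (N(S) = 4*(5 + 4) = 4*9 = 36)
Q = -12 (Q = -8 - 4*(-4 + (0 - 1*(-5))) = -8 - 4*(-4 + (0 + 5)) = -8 - 4*(-4 + 5) = -8 - 4*1 = -8 - 4 = -12)
k(E, z) = -12
K(-6, -12)*k(18, N(2)) = 0*(-12) = 0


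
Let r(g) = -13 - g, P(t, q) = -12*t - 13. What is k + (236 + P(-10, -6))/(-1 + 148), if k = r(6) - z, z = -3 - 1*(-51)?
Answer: -194/3 ≈ -64.667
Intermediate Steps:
z = 48 (z = -3 + 51 = 48)
P(t, q) = -13 - 12*t
k = -67 (k = (-13 - 1*6) - 1*48 = (-13 - 6) - 48 = -19 - 48 = -67)
k + (236 + P(-10, -6))/(-1 + 148) = -67 + (236 + (-13 - 12*(-10)))/(-1 + 148) = -67 + (236 + (-13 + 120))/147 = -67 + (236 + 107)*(1/147) = -67 + 343*(1/147) = -67 + 7/3 = -194/3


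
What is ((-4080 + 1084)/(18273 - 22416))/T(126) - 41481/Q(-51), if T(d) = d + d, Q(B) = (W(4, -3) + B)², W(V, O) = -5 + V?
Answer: -1546412719/100824048 ≈ -15.338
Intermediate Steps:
Q(B) = (-1 + B)² (Q(B) = ((-5 + 4) + B)² = (-1 + B)²)
T(d) = 2*d
((-4080 + 1084)/(18273 - 22416))/T(126) - 41481/Q(-51) = ((-4080 + 1084)/(18273 - 22416))/((2*126)) - 41481/(-1 - 51)² = -2996/(-4143)/252 - 41481/((-52)²) = -2996*(-1/4143)*(1/252) - 41481/2704 = (2996/4143)*(1/252) - 41481*1/2704 = 107/37287 - 41481/2704 = -1546412719/100824048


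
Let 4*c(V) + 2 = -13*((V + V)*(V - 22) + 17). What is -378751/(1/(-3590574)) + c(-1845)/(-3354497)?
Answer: 18247571290954575325/13417988 ≈ 1.3599e+12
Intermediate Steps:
c(V) = -223/4 - 13*V*(-22 + V)/2 (c(V) = -1/2 + (-13*((V + V)*(V - 22) + 17))/4 = -1/2 + (-13*((2*V)*(-22 + V) + 17))/4 = -1/2 + (-13*(2*V*(-22 + V) + 17))/4 = -1/2 + (-13*(17 + 2*V*(-22 + V)))/4 = -1/2 + (-221 - 26*V*(-22 + V))/4 = -1/2 + (-221/4 - 13*V*(-22 + V)/2) = -223/4 - 13*V*(-22 + V)/2)
-378751/(1/(-3590574)) + c(-1845)/(-3354497) = -378751/(1/(-3590574)) + (-223/4 + 143*(-1845) - 13/2*(-1845)**2)/(-3354497) = -378751/(-1/3590574) + (-223/4 - 263835 - 13/2*3404025)*(-1/3354497) = -378751*(-3590574) + (-223/4 - 263835 - 44252325/2)*(-1/3354497) = 1359933493074 - 89560213/4*(-1/3354497) = 1359933493074 + 89560213/13417988 = 18247571290954575325/13417988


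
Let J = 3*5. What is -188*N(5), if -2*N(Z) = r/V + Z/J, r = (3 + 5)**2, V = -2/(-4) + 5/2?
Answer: 6110/3 ≈ 2036.7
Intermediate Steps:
V = 3 (V = -2*(-1/4) + 5*(1/2) = 1/2 + 5/2 = 3)
r = 64 (r = 8**2 = 64)
J = 15
N(Z) = -32/3 - Z/30 (N(Z) = -(64/3 + Z/15)/2 = -32/3 - Z/30)
-188*N(5) = -188*(-32/3 - 1/30*5) = -188*(-32/3 - 1/6) = -188*(-65/6) = 6110/3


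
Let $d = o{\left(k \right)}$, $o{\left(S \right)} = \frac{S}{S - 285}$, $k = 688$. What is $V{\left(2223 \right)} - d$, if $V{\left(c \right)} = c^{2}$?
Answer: $\frac{1991516099}{403} \approx 4.9417 \cdot 10^{6}$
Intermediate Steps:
$o{\left(S \right)} = \frac{S}{-285 + S}$ ($o{\left(S \right)} = \frac{S}{S - 285} = \frac{S}{-285 + S}$)
$d = \frac{688}{403}$ ($d = \frac{688}{-285 + 688} = \frac{688}{403} \approx 1.7072$)
$V{\left(2223 \right)} - d = 2223^{2} - \frac{688}{403} = 4941729 - \frac{688}{403} = \frac{1991516099}{403}$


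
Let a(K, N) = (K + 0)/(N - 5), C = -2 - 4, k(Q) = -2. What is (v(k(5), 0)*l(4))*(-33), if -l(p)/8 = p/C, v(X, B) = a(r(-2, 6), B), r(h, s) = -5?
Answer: -176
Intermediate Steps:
C = -6
a(K, N) = K/(-5 + N)
v(X, B) = -5/(-5 + B)
l(p) = 4*p/3 (l(p) = -8*p/(-6) = -8*p*(-1)/6 = -(-4)*p/3 = 4*p/3)
(v(k(5), 0)*l(4))*(-33) = ((-5/(-5 + 0))*((4/3)*4))*(-33) = (-5/(-5)*(16/3))*(-33) = (-5*(-⅕)*(16/3))*(-33) = (1*(16/3))*(-33) = (16/3)*(-33) = -176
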